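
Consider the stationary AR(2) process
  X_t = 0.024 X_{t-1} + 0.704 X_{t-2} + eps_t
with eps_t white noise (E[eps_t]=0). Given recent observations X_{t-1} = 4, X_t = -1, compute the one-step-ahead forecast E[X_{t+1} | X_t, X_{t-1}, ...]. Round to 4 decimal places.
E[X_{t+1} \mid \mathcal F_t] = 2.7920

For an AR(p) model X_t = c + sum_i phi_i X_{t-i} + eps_t, the
one-step-ahead conditional mean is
  E[X_{t+1} | X_t, ...] = c + sum_i phi_i X_{t+1-i}.
Substitute known values:
  E[X_{t+1} | ...] = (0.024) * (-1) + (0.704) * (4)
                   = 2.7920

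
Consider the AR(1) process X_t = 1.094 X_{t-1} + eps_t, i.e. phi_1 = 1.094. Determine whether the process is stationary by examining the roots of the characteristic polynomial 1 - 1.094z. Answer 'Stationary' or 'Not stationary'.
\text{Not stationary}

The AR(p) characteristic polynomial is P(z) = 1 - 1.094z.
Stationarity requires all roots to lie outside the unit circle, i.e. |z| > 1 for every root.
This is linear in z: 1 + (-1.094) z = 0  =>  z = -1/(-1.094) = 0.914077,  |z| = 0.914077.
Moduli of all roots: 0.9141.
All moduli strictly greater than 1? No.
Verdict: Not stationary.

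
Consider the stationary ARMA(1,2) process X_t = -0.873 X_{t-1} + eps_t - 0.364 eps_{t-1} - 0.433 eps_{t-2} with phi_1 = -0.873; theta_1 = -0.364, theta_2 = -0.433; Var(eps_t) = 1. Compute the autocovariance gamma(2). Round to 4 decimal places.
\gamma(2) = 2.6863

Multiply the model equation by X_{t-k} and take expectations. With theta_0 = psi_0 = 1 and psi_j the MA(infinity) weights, this gives
  gamma(k) - sum_i phi_i gamma(k-i) = c_k,
  c_k = sigma^2 * sum_{j=k..q} theta_j psi_{j-k}   (c_k = 0 for k > q),
using gamma(-m) = gamma(m).
psi-weights needed (psi_j = theta_j + sum_i phi_i psi_{j-i}):
  psi_1 = theta_1 + phi_1 = -0.364 + (-0.873) = -1.237
  psi_2 = theta_2 + phi_1 psi_1 = -0.433 + (-0.873)(-1.237) = 0.646901
Right-hand sides:
  c_0 = sigma^2 (1 + theta_1 psi_1 + theta_2 psi_2) = 1 * (1 + (-0.364)(-1.237) + (-0.433)(0.646901)) = 1 * 1.17016 = 1.17016
  c_1 = sigma^2 (theta_1 + theta_2 psi_1) = 1 * (-0.364 + (-0.433)(-1.237)) = 0.171621
  c_2 = sigma^2 theta_2 = 1 * (-0.433) = -0.433
Equations for k = 0 and k = 1 (AR order 1):
  gamma(0) = phi_1 gamma(1) + c_0
  gamma(1) = phi_1 gamma(0) + c_1
Substituting the second into the first: gamma(0) (1 - phi_1^2) = c_0 + phi_1 c_1, so
  gamma(0) = (c_0 + phi_1 c_1) / (1 - phi_1^2) = (1.17016 + (-0.873)(0.171621)) / (1 - (-0.873)^2) = 1.020335 / 0.237871 = 4.289446.
  gamma(1) = phi_1 gamma(0) + c_1 = (-0.873)(4.289446) + (0.171621) = -3.573065.
For k = 2: gamma(2) = phi_1 gamma(1) + c_2
  = (-0.873)(-3.573065) + (-0.433) = 2.686286.
Therefore gamma(2) = 2.6863 (to 4 decimal places).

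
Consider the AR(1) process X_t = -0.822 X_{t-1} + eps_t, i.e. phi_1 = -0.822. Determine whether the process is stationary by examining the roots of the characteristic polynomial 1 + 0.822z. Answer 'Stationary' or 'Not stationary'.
\text{Stationary}

The AR(p) characteristic polynomial is P(z) = 1 + 0.822z.
Stationarity requires all roots to lie outside the unit circle, i.e. |z| > 1 for every root.
This is linear in z: 1 + (0.822) z = 0  =>  z = -1/(0.822) = -1.216545,  |z| = 1.216545.
Moduli of all roots: 1.2165.
All moduli strictly greater than 1? Yes.
Verdict: Stationary.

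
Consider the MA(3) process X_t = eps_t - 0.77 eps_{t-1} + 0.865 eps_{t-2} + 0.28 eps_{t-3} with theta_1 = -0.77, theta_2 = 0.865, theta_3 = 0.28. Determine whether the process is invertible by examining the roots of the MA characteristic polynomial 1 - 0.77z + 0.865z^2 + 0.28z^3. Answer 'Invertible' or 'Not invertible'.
\text{Not invertible}

The MA(q) characteristic polynomial is P(z) = 1 - 0.77z + 0.865z^2 + 0.28z^3.
Invertibility requires all roots to lie outside the unit circle, i.e. |z| > 1 for every root.
Degree 3: look for a simple real root z0 first, then factor out (1 - z/z0) and solve the remaining quadratic.
Testing z0 = -4: P(-4) = 1 + (-0.77)(-4) + (0.865)(-4)^2 + (0.28)(-4)^3
  = 1 + (3.08) + (13.84) + (-17.92) = 0.  So z_0 = -4 is a root, |z_0| = 4.
Divide out the factor (1 + 0.25 z) = (1 - z/z0) (since 1/z0 = -0.25):
  P(z) = (1 + 0.25 z)(1 + (-1.02) z + (1.12) z^2)
  [check: z-coef -1.02 - (-0.25) = -0.77; z^2-coef 1.12 - (-0.25)(-1.02) = 0.865; z^3-coef -(-0.25)(1.12) = 0.28.]
Remaining roots from the quadratic factor 1 + (-1.02) z + (1.12) z^2:
  Set 1 + (-1.02) z + (1.12) z^2 = 0, i.e. a z^2 + b z + c = 0 with a = 1.12, b = -1.02, c = 1.
  Discriminant D = b^2 - 4ac = (-1.02)^2 - 4*(1.12)*1 = 1.0404 - (4.48) = -3.4396.
  D < 0, so the roots are the complex-conjugate pair z = (-b +/- i sqrt(-D)) / (2a) = 0.4554 +/- 0.828i.
  For a conjugate pair |z|^2 = z * conj(z) = (product of roots) = c/a = 1/(1.12) = 0.892857, so |z| = sqrt(0.892857) = 0.9449 for both roots.
Moduli of all roots: 4.0000, 0.9449, 0.9449.
All moduli strictly greater than 1? No.
Verdict: Not invertible.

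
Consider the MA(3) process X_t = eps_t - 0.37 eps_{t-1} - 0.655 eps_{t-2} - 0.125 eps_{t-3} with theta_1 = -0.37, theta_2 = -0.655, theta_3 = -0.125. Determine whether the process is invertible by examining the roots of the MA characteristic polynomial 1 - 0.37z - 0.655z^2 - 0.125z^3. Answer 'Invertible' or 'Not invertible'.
\text{Not invertible}

The MA(q) characteristic polynomial is P(z) = 1 - 0.37z - 0.655z^2 - 0.125z^3.
Invertibility requires all roots to lie outside the unit circle, i.e. |z| > 1 for every root.
Degree 3: look for a simple real root z0 first, then factor out (1 - z/z0) and solve the remaining quadratic.
Testing z0 = -4: P(-4) = 1 + (-0.37)(-4) + (-0.655)(-4)^2 + (-0.125)(-4)^3
  = 1 + (1.48) + (-10.48) + (8) = 0.  So z_0 = -4 is a root, |z_0| = 4.
Divide out the factor (1 + 0.25 z) = (1 - z/z0) (since 1/z0 = -0.25):
  P(z) = (1 + 0.25 z)(1 + (-0.62) z + (-0.5) z^2)
  [check: z-coef -0.62 - (-0.25) = -0.37; z^2-coef -0.5 - (-0.25)(-0.62) = -0.655; z^3-coef -(-0.25)(-0.5) = -0.125.]
Remaining roots from the quadratic factor 1 + (-0.62) z + (-0.5) z^2:
  Set 1 + (-0.62) z + (-0.5) z^2 = 0, i.e. a z^2 + b z + c = 0 with a = -0.5, b = -0.62, c = 1.
  Discriminant D = b^2 - 4ac = (-0.62)^2 - 4*(-0.5)*1 = 0.3844 - (-2) = 2.3844.
  D >= 0, so the roots are real: z = (-b +/- sqrt(D)) / (2a) = (0.62 +/- 1.54415) / (-1).
    z_1 = (0.62 + 1.54415) / (-1) = -2.1642,   |z_1| = 2.1642.
    z_2 = (0.62 - 1.54415) / (-1) = 0.9242,   |z_2| = 0.9242.
Moduli of all roots: 4.0000, 2.1642, 0.9242.
All moduli strictly greater than 1? No.
Verdict: Not invertible.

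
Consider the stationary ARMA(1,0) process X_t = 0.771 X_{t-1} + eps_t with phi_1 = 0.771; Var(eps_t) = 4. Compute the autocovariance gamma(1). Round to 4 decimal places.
\gamma(1) = 7.6043

Multiply the model equation by X_{t-k} and take expectations. With theta_0 = psi_0 = 1 and psi_j the MA(infinity) weights, this gives
  gamma(k) - sum_i phi_i gamma(k-i) = c_k,
  c_k = sigma^2 * sum_{j=k..q} theta_j psi_{j-k}   (c_k = 0 for k > q),
using gamma(-m) = gamma(m).
Pure AR (q = 0): c_0 = sigma^2 = 4, c_k = 0 for k >= 1.
Equations for k = 0 and k = 1 (AR order 1):
  gamma(0) = phi_1 gamma(1) + c_0
  gamma(1) = phi_1 gamma(0) + c_1
Substituting the second into the first: gamma(0) (1 - phi_1^2) = c_0 + phi_1 c_1, so
  gamma(0) = c_0 / (1 - phi_1^2) = 4 / (1 - (0.771)^2) = 4 / 0.405559 = 9.86293.
  gamma(1) = phi_1 gamma(0) = (0.771)(9.86293) = 7.604319.
Therefore gamma(1) = 7.6043 (to 4 decimal places).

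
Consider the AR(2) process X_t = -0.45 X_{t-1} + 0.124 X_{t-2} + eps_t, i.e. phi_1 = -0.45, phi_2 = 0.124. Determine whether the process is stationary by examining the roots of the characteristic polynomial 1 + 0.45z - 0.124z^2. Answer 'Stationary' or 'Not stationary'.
\text{Stationary}

The AR(p) characteristic polynomial is P(z) = 1 + 0.45z - 0.124z^2.
Stationarity requires all roots to lie outside the unit circle, i.e. |z| > 1 for every root.
Set 1 + (0.45) z + (-0.124) z^2 = 0, i.e. a z^2 + b z + c = 0 with a = -0.124, b = 0.45, c = 1.
Discriminant D = b^2 - 4ac = (0.45)^2 - 4*(-0.124)*1 = 0.2025 - (-0.496) = 0.6985.
D >= 0, so the roots are real: z = (-b +/- sqrt(D)) / (2a) = (-0.45 +/- 0.835763) / (-0.248).
  z_1 = (-0.45 + 0.835763) / (-0.248) = -1.5555,   |z_1| = 1.5555.
  z_2 = (-0.45 - 0.835763) / (-0.248) = 5.1845,   |z_2| = 5.1845.
Moduli of all roots: 1.5555, 5.1845.
All moduli strictly greater than 1? Yes.
Verdict: Stationary.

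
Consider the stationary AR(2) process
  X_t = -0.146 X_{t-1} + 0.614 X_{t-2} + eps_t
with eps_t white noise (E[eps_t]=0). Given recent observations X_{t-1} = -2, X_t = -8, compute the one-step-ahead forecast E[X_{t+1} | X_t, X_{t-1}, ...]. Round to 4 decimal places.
E[X_{t+1} \mid \mathcal F_t] = -0.0600

For an AR(p) model X_t = c + sum_i phi_i X_{t-i} + eps_t, the
one-step-ahead conditional mean is
  E[X_{t+1} | X_t, ...] = c + sum_i phi_i X_{t+1-i}.
Substitute known values:
  E[X_{t+1} | ...] = (-0.146) * (-8) + (0.614) * (-2)
                   = -0.0600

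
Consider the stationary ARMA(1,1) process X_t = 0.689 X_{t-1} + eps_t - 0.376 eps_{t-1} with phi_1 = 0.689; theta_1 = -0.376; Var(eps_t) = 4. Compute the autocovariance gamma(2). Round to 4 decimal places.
\gamma(2) = 1.2168

Multiply the model equation by X_{t-k} and take expectations. With theta_0 = psi_0 = 1 and psi_j the MA(infinity) weights, this gives
  gamma(k) - sum_i phi_i gamma(k-i) = c_k,
  c_k = sigma^2 * sum_{j=k..q} theta_j psi_{j-k}   (c_k = 0 for k > q),
using gamma(-m) = gamma(m).
psi-weights needed (psi_j = theta_j + sum_i phi_i psi_{j-i}):
  psi_1 = theta_1 + phi_1 = -0.376 + (0.689) = 0.313
Right-hand sides:
  c_0 = sigma^2 (1 + theta_1 psi_1) = 4 * (1 + (-0.376)(0.313)) = 4 * 0.882312 = 3.529248
  c_1 = sigma^2 theta_1 = 4 * (-0.376) = -1.504
  c_2 = 0
Equations for k = 0 and k = 1 (AR order 1):
  gamma(0) = phi_1 gamma(1) + c_0
  gamma(1) = phi_1 gamma(0) + c_1
Substituting the second into the first: gamma(0) (1 - phi_1^2) = c_0 + phi_1 c_1, so
  gamma(0) = (c_0 + phi_1 c_1) / (1 - phi_1^2) = (3.529248 + (0.689)(-1.504)) / (1 - (0.689)^2) = 2.492992 / 0.525279 = 4.746034.
  gamma(1) = phi_1 gamma(0) + c_1 = (0.689)(4.746034) + (-1.504) = 1.766017.
For k = 2 (> q): gamma(2) = phi_1 gamma(1) = (0.689)(1.766017) = 1.216786.
Therefore gamma(2) = 1.2168 (to 4 decimal places).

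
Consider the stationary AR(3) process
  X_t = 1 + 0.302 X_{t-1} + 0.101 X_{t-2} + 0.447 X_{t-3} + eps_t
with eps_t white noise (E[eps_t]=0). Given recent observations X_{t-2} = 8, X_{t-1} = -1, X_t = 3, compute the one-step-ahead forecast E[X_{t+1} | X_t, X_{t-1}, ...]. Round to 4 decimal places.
E[X_{t+1} \mid \mathcal F_t] = 5.3810

For an AR(p) model X_t = c + sum_i phi_i X_{t-i} + eps_t, the
one-step-ahead conditional mean is
  E[X_{t+1} | X_t, ...] = c + sum_i phi_i X_{t+1-i}.
Substitute known values:
  E[X_{t+1} | ...] = 1 + (0.302) * (3) + (0.101) * (-1) + (0.447) * (8)
                   = 5.3810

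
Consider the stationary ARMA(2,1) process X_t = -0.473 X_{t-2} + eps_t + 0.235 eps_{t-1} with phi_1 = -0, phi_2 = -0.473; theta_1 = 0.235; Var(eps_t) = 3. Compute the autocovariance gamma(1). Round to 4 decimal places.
\gamma(1) = 0.4786

Multiply the model equation by X_{t-k} and take expectations. With theta_0 = psi_0 = 1 and psi_j the MA(infinity) weights, this gives
  gamma(k) - sum_i phi_i gamma(k-i) = c_k,
  c_k = sigma^2 * sum_{j=k..q} theta_j psi_{j-k}   (c_k = 0 for k > q),
using gamma(-m) = gamma(m).
psi-weights needed (psi_j = theta_j + sum_i phi_i psi_{j-i}):
  psi_1 = theta_1 + phi_1 = 0.235 + (0) = 0.235
Right-hand sides:
  c_0 = sigma^2 (1 + theta_1 psi_1) = 3 * (1 + (0.235)(0.235)) = 3 * 1.055225 = 3.165675
  c_1 = sigma^2 theta_1 = 3 * (0.235) = 0.705
  c_2 = 0
Equations for k = 0, 1, 2 (AR order 2, c_2 = 0):
  (E0) gamma(0) = phi_1 gamma(1) + phi_2 gamma(2) + c_0
  (E1) gamma(1) = phi_1 gamma(0) + phi_2 gamma(1) + c_1
  (E2) gamma(2) = phi_1 gamma(1) + phi_2 gamma(0)
From (E1): gamma(1) = A gamma(0) + B with
  A = phi_1 / (1 - phi_2) = 0 / 1.473 = 0,   B = c_1 / (1 - phi_2) = 0.705 / 1.473 = 0.478615.
Insert (E2) into (E0): gamma(0) (1 - phi_2^2) = phi_1 (1 + phi_2) gamma(1) + c_0.
  phi_1 (1 + phi_2) = (0)(0.527) = 0,   1 - phi_2^2 = 0.776271.
Replace gamma(1) by A gamma(0) + B and collect gamma(0):
  gamma(0) [0.776271 - (0)(0)] = (0)(0.478615) + 3.165675
  gamma(0) * 0.776271 = 3.165675
  gamma(0) = 3.165675 / 0.776271 = 4.078054.
  gamma(1) = A gamma(0) + B = (0)(4.078054) + (0.478615) = 0.478615.
Therefore gamma(1) = 0.4786 (to 4 decimal places).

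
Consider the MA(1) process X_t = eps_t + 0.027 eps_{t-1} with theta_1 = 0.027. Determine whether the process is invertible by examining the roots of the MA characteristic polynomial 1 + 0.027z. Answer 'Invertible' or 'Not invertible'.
\text{Invertible}

The MA(q) characteristic polynomial is P(z) = 1 + 0.027z.
Invertibility requires all roots to lie outside the unit circle, i.e. |z| > 1 for every root.
This is linear in z: 1 + (0.027) z = 0  =>  z = -1/(0.027) = -37.037037,  |z| = 37.037037.
Moduli of all roots: 37.0370.
All moduli strictly greater than 1? Yes.
Verdict: Invertible.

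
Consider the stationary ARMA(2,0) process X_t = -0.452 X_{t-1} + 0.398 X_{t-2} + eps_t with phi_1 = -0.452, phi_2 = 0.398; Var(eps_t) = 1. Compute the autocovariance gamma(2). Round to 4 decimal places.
\gamma(2) = 2.0084

Multiply the model equation by X_{t-k} and take expectations. With theta_0 = psi_0 = 1 and psi_j the MA(infinity) weights, this gives
  gamma(k) - sum_i phi_i gamma(k-i) = c_k,
  c_k = sigma^2 * sum_{j=k..q} theta_j psi_{j-k}   (c_k = 0 for k > q),
using gamma(-m) = gamma(m).
Pure AR (q = 0): c_0 = sigma^2 = 1, c_k = 0 for k >= 1.
Equations for k = 0, 1, 2 (AR order 2, c_2 = 0):
  (E0) gamma(0) = phi_1 gamma(1) + phi_2 gamma(2) + c_0
  (E1) gamma(1) = phi_1 gamma(0) + phi_2 gamma(1) + c_1
  (E2) gamma(2) = phi_1 gamma(1) + phi_2 gamma(0)
From (E1): gamma(1) = A gamma(0) + B with
  A = phi_1 / (1 - phi_2) = -0.452 / 0.602 = -0.750831,   B = c_1 / (1 - phi_2) = 0 / 0.602 = 0.
Insert (E2) into (E0): gamma(0) (1 - phi_2^2) = phi_1 (1 + phi_2) gamma(1) + c_0.
  phi_1 (1 + phi_2) = (-0.452)(1.398) = -0.631896,   1 - phi_2^2 = 0.841596.
Replace gamma(1) by A gamma(0) + B and collect gamma(0):
  gamma(0) [0.841596 - (-0.631896)(-0.750831)] = c_0 = 1
  gamma(0) * 0.367149 = 1
  gamma(0) = 1 / 0.367149 = 2.723689.
  gamma(1) = A gamma(0) = (-0.750831)(2.723689) = -2.045029.
  gamma(2) = phi_1 gamma(1) + phi_2 gamma(0) = (-0.452)(-2.045029) + (0.398)(2.723689) = 2.008381.
Therefore gamma(2) = 2.0084 (to 4 decimal places).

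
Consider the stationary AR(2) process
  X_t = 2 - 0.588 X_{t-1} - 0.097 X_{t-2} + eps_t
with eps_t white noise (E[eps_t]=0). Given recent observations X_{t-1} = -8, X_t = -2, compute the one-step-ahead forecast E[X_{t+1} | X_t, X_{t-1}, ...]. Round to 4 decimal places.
E[X_{t+1} \mid \mathcal F_t] = 3.9520

For an AR(p) model X_t = c + sum_i phi_i X_{t-i} + eps_t, the
one-step-ahead conditional mean is
  E[X_{t+1} | X_t, ...] = c + sum_i phi_i X_{t+1-i}.
Substitute known values:
  E[X_{t+1} | ...] = 2 + (-0.588) * (-2) + (-0.097) * (-8)
                   = 3.9520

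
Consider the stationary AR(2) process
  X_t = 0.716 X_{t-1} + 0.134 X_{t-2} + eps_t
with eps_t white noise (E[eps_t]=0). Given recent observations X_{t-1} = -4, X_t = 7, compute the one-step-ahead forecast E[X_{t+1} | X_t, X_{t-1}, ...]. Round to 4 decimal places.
E[X_{t+1} \mid \mathcal F_t] = 4.4760

For an AR(p) model X_t = c + sum_i phi_i X_{t-i} + eps_t, the
one-step-ahead conditional mean is
  E[X_{t+1} | X_t, ...] = c + sum_i phi_i X_{t+1-i}.
Substitute known values:
  E[X_{t+1} | ...] = (0.716) * (7) + (0.134) * (-4)
                   = 4.4760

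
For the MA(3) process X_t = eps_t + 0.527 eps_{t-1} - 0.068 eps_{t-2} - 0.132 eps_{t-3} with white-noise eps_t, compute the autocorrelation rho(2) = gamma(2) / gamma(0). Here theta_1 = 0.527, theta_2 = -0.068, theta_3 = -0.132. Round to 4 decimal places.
\rho(2) = -0.1058

For an MA(q) process with theta_0 = 1, the autocovariance is
  gamma(k) = sigma^2 * sum_{i=0..q-k} theta_i * theta_{i+k},
and rho(k) = gamma(k) / gamma(0). Sigma^2 cancels.
  numerator   = (1)*(-0.068) + (0.527)*(-0.132) = -0.137564.
  denominator = (1)^2 + (0.527)^2 + (-0.068)^2 + (-0.132)^2 = 1.299777.
  rho(2) = -0.137564 / 1.299777 = -0.1058.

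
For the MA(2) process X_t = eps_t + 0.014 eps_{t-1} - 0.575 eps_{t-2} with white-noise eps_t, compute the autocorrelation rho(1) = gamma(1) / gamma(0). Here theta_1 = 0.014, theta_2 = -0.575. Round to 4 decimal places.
\rho(1) = 0.0045

For an MA(q) process with theta_0 = 1, the autocovariance is
  gamma(k) = sigma^2 * sum_{i=0..q-k} theta_i * theta_{i+k},
and rho(k) = gamma(k) / gamma(0). Sigma^2 cancels.
  numerator   = (1)*(0.014) + (0.014)*(-0.575) = 0.00595.
  denominator = (1)^2 + (0.014)^2 + (-0.575)^2 = 1.330821.
  rho(1) = 0.00595 / 1.330821 = 0.0045.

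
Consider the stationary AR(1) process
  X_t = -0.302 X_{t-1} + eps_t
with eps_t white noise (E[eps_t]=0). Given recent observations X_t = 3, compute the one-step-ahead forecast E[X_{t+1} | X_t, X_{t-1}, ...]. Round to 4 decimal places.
E[X_{t+1} \mid \mathcal F_t] = -0.9060

For an AR(p) model X_t = c + sum_i phi_i X_{t-i} + eps_t, the
one-step-ahead conditional mean is
  E[X_{t+1} | X_t, ...] = c + sum_i phi_i X_{t+1-i}.
Substitute known values:
  E[X_{t+1} | ...] = (-0.302) * (3)
                   = -0.9060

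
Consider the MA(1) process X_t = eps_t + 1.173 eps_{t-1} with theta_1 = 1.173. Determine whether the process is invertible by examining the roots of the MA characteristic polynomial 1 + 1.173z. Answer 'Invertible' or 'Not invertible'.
\text{Not invertible}

The MA(q) characteristic polynomial is P(z) = 1 + 1.173z.
Invertibility requires all roots to lie outside the unit circle, i.e. |z| > 1 for every root.
This is linear in z: 1 + (1.173) z = 0  =>  z = -1/(1.173) = -0.852515,  |z| = 0.852515.
Moduli of all roots: 0.8525.
All moduli strictly greater than 1? No.
Verdict: Not invertible.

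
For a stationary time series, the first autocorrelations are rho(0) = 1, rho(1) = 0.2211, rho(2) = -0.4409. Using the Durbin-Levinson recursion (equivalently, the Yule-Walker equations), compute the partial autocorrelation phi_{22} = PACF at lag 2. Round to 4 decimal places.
\phi_{22} = -0.5150

The PACF at lag k is phi_{kk}, the last component of the solution
to the Yule-Walker system G_k phi = r_k where
  (G_k)_{ij} = rho(|i - j|), (r_k)_i = rho(i), i,j = 1..k.
Equivalently, Durbin-Levinson gives phi_{kk} iteratively:
  phi_{11} = rho(1)
  phi_{kk} = [rho(k) - sum_{j=1..k-1} phi_{k-1,j} rho(k-j)]
            / [1 - sum_{j=1..k-1} phi_{k-1,j} rho(j)],
  phi_{k,j} = phi_{k-1,j} - phi_{kk} phi_{k-1,k-j},  j = 1..k-1.
Step k = 1:
  phi_11 = rho(1) = 0.2211.
Step k = 2:
  phi_22 = [rho(2) - phi_11 rho(1)] / [1 - phi_11 rho(1)] = [-0.4409 - (0.2211)(0.2211)] / [1 - (0.2211)(0.2211)]
         = -0.48978521 / 0.95111479 = -0.515.
Therefore phi_{22} = -0.5150.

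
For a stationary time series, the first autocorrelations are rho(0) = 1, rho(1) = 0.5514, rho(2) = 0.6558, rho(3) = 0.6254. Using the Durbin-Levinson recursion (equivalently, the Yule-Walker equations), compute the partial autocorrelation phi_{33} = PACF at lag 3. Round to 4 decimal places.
\phi_{33} = 0.3240

The PACF at lag k is phi_{kk}, the last component of the solution
to the Yule-Walker system G_k phi = r_k where
  (G_k)_{ij} = rho(|i - j|), (r_k)_i = rho(i), i,j = 1..k.
Equivalently, Durbin-Levinson gives phi_{kk} iteratively:
  phi_{11} = rho(1)
  phi_{kk} = [rho(k) - sum_{j=1..k-1} phi_{k-1,j} rho(k-j)]
            / [1 - sum_{j=1..k-1} phi_{k-1,j} rho(j)],
  phi_{k,j} = phi_{k-1,j} - phi_{kk} phi_{k-1,k-j},  j = 1..k-1.
Step k = 1:
  phi_11 = rho(1) = 0.5514.
Step k = 2:
  phi_22 = [rho(2) - phi_11 rho(1)] / [1 - phi_11 rho(1)] = [0.6558 - (0.5514)(0.5514)] / [1 - (0.5514)(0.5514)]
         = 0.35175804 / 0.69595804 = 0.50543.
  Update: phi_21 = phi_11 - phi_22 phi_11 = 0.5514 - (0.50543)(0.5514) = 0.272706.
Step k = 3:
  phi_33 = [rho(3) - phi_21 rho(2) - phi_22 rho(1)] / [1 - phi_21 rho(1) - phi_22 rho(2)]
    numerator   = 0.6254 - (0.272706)(0.6558) - (0.50543)(0.5514) = 0.16786538
    denominator = 1 - (0.272706)(0.5514) - (0.50543)(0.6558) = 0.51816899
  phi_33 = 0.16786538 / 0.51816899 = 0.324.
Therefore phi_{33} = 0.3240.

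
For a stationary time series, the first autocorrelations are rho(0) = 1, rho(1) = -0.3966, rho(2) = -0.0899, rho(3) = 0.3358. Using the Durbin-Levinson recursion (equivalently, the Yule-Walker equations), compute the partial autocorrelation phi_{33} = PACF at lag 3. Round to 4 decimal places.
\phi_{33} = 0.2251

The PACF at lag k is phi_{kk}, the last component of the solution
to the Yule-Walker system G_k phi = r_k where
  (G_k)_{ij} = rho(|i - j|), (r_k)_i = rho(i), i,j = 1..k.
Equivalently, Durbin-Levinson gives phi_{kk} iteratively:
  phi_{11} = rho(1)
  phi_{kk} = [rho(k) - sum_{j=1..k-1} phi_{k-1,j} rho(k-j)]
            / [1 - sum_{j=1..k-1} phi_{k-1,j} rho(j)],
  phi_{k,j} = phi_{k-1,j} - phi_{kk} phi_{k-1,k-j},  j = 1..k-1.
Step k = 1:
  phi_11 = rho(1) = -0.3966.
Step k = 2:
  phi_22 = [rho(2) - phi_11 rho(1)] / [1 - phi_11 rho(1)] = [-0.0899 - (-0.3966)(-0.3966)] / [1 - (-0.3966)(-0.3966)]
         = -0.24719156 / 0.84270844 = -0.29333.
  Update: phi_21 = phi_11 - phi_22 phi_11 = -0.3966 - (-0.29333)(-0.3966) = -0.512935.
Step k = 3:
  phi_33 = [rho(3) - phi_21 rho(2) - phi_22 rho(1)] / [1 - phi_21 rho(1) - phi_22 rho(2)]
    numerator   = 0.3358 - (-0.512935)(-0.0899) - (-0.29333)(-0.3966) = 0.17335255
    denominator = 1 - (-0.512935)(-0.3966) - (-0.29333)(-0.0899) = 0.77019977
  phi_33 = 0.17335255 / 0.77019977 = 0.2251.
Therefore phi_{33} = 0.2251.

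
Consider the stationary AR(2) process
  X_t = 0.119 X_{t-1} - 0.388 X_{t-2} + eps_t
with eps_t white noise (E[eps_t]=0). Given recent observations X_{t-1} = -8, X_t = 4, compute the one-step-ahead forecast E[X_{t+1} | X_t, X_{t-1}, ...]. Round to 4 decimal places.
E[X_{t+1} \mid \mathcal F_t] = 3.5800

For an AR(p) model X_t = c + sum_i phi_i X_{t-i} + eps_t, the
one-step-ahead conditional mean is
  E[X_{t+1} | X_t, ...] = c + sum_i phi_i X_{t+1-i}.
Substitute known values:
  E[X_{t+1} | ...] = (0.119) * (4) + (-0.388) * (-8)
                   = 3.5800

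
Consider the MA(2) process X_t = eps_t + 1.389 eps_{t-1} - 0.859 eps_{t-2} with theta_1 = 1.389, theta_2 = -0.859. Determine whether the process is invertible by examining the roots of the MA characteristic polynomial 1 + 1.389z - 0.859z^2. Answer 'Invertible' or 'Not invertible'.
\text{Not invertible}

The MA(q) characteristic polynomial is P(z) = 1 + 1.389z - 0.859z^2.
Invertibility requires all roots to lie outside the unit circle, i.e. |z| > 1 for every root.
Set 1 + (1.389) z + (-0.859) z^2 = 0, i.e. a z^2 + b z + c = 0 with a = -0.859, b = 1.389, c = 1.
Discriminant D = b^2 - 4ac = (1.389)^2 - 4*(-0.859)*1 = 1.929321 - (-3.436) = 5.365321.
D >= 0, so the roots are real: z = (-b +/- sqrt(D)) / (2a) = (-1.389 +/- 2.316316) / (-1.718).
  z_1 = (-1.389 + 2.316316) / (-1.718) = -0.5398,   |z_1| = 0.5398.
  z_2 = (-1.389 - 2.316316) / (-1.718) = 2.1568,   |z_2| = 2.1568.
Moduli of all roots: 0.5398, 2.1568.
All moduli strictly greater than 1? No.
Verdict: Not invertible.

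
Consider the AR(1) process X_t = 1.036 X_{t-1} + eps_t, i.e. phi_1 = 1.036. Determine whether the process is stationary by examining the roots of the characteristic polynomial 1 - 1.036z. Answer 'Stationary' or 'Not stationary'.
\text{Not stationary}

The AR(p) characteristic polynomial is P(z) = 1 - 1.036z.
Stationarity requires all roots to lie outside the unit circle, i.e. |z| > 1 for every root.
This is linear in z: 1 + (-1.036) z = 0  =>  z = -1/(-1.036) = 0.965251,  |z| = 0.965251.
Moduli of all roots: 0.9653.
All moduli strictly greater than 1? No.
Verdict: Not stationary.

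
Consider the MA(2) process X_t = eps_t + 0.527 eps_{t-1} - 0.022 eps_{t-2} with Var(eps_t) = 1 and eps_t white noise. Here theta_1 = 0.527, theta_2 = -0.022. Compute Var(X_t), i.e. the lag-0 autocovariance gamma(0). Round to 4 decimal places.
\gamma(0) = 1.2782

For an MA(q) process X_t = eps_t + sum_i theta_i eps_{t-i} with
Var(eps_t) = sigma^2, the variance is
  gamma(0) = sigma^2 * (1 + sum_i theta_i^2).
  sum_i theta_i^2 = (0.527)^2 + (-0.022)^2 = 0.277729 + 0.000484 = 0.278213.
  gamma(0) = 1 * (1 + 0.278213) = 1 * 1.278213 = 1.278213, which rounds to 1.2782.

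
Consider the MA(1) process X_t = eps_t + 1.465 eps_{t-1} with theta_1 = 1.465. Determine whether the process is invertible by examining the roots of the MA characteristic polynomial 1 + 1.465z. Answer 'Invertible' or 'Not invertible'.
\text{Not invertible}

The MA(q) characteristic polynomial is P(z) = 1 + 1.465z.
Invertibility requires all roots to lie outside the unit circle, i.e. |z| > 1 for every root.
This is linear in z: 1 + (1.465) z = 0  =>  z = -1/(1.465) = -0.682594,  |z| = 0.682594.
Moduli of all roots: 0.6826.
All moduli strictly greater than 1? No.
Verdict: Not invertible.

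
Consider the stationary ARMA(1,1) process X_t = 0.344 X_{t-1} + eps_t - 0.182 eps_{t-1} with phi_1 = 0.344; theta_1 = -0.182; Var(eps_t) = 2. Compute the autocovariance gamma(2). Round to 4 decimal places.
\gamma(2) = 0.1185

Multiply the model equation by X_{t-k} and take expectations. With theta_0 = psi_0 = 1 and psi_j the MA(infinity) weights, this gives
  gamma(k) - sum_i phi_i gamma(k-i) = c_k,
  c_k = sigma^2 * sum_{j=k..q} theta_j psi_{j-k}   (c_k = 0 for k > q),
using gamma(-m) = gamma(m).
psi-weights needed (psi_j = theta_j + sum_i phi_i psi_{j-i}):
  psi_1 = theta_1 + phi_1 = -0.182 + (0.344) = 0.162
Right-hand sides:
  c_0 = sigma^2 (1 + theta_1 psi_1) = 2 * (1 + (-0.182)(0.162)) = 2 * 0.970516 = 1.941032
  c_1 = sigma^2 theta_1 = 2 * (-0.182) = -0.364
  c_2 = 0
Equations for k = 0 and k = 1 (AR order 1):
  gamma(0) = phi_1 gamma(1) + c_0
  gamma(1) = phi_1 gamma(0) + c_1
Substituting the second into the first: gamma(0) (1 - phi_1^2) = c_0 + phi_1 c_1, so
  gamma(0) = (c_0 + phi_1 c_1) / (1 - phi_1^2) = (1.941032 + (0.344)(-0.364)) / (1 - (0.344)^2) = 1.815816 / 0.881664 = 2.059533.
  gamma(1) = phi_1 gamma(0) + c_1 = (0.344)(2.059533) + (-0.364) = 0.344479.
For k = 2 (> q): gamma(2) = phi_1 gamma(1) = (0.344)(0.344479) = 0.118501.
Therefore gamma(2) = 0.1185 (to 4 decimal places).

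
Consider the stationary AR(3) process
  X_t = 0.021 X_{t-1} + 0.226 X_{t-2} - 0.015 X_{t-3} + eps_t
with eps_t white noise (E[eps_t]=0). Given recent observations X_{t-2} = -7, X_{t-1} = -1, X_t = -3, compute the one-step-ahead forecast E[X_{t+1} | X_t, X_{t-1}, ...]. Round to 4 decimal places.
E[X_{t+1} \mid \mathcal F_t] = -0.1840

For an AR(p) model X_t = c + sum_i phi_i X_{t-i} + eps_t, the
one-step-ahead conditional mean is
  E[X_{t+1} | X_t, ...] = c + sum_i phi_i X_{t+1-i}.
Substitute known values:
  E[X_{t+1} | ...] = (0.021) * (-3) + (0.226) * (-1) + (-0.015) * (-7)
                   = -0.1840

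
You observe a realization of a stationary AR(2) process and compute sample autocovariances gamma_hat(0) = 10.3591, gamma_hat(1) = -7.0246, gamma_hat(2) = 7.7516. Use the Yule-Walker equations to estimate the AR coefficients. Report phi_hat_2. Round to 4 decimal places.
\hat\phi_{2} = 0.5340

The Yule-Walker equations for an AR(p) process read, in matrix form,
  Gamma_p phi = r_p,   with   (Gamma_p)_{ij} = gamma(|i - j|),
                       (r_p)_i = gamma(i),   i,j = 1..p.
Substitute the sample gammas (Toeplitz matrix and right-hand side of size 2):
  Gamma_p = [[10.3591, -7.0246], [-7.0246, 10.3591]]
  r_p     = [-7.0246, 7.7516]
Written out:
  10.3591 phi_1 - 7.0246 phi_2 = -7.0246
  -7.0246 phi_1 + 10.3591 phi_2 = 7.7516
Solve by Cramer's rule:
  det = gamma(0)^2 - gamma(1)^2 = (10.3591)^2 - (-7.0246)^2 = 107.31095281 - 49.34500516 = 57.96594765
  phi_hat_1 = [gamma(1) gamma(0) - gamma(1) gamma(2)] / det = [(-7.0246)(10.3591) - (-7.0246)(7.7516)] / 57.96594765 = -18.3166445 / 57.96594765 = -0.316
  phi_hat_2 = [gamma(0) gamma(2) - gamma(1)^2] / det = [(10.3591)(7.7516) - (-7.0246)^2] / 57.96594765 = 30.9545944 / 57.96594765 = 0.534
So phi_hat = [-0.3160, 0.5340].
Therefore phi_hat_2 = 0.5340.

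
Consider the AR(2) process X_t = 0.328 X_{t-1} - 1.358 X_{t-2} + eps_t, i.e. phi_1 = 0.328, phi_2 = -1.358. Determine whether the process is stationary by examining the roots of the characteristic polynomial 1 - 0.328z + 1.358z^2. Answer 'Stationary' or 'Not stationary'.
\text{Not stationary}

The AR(p) characteristic polynomial is P(z) = 1 - 0.328z + 1.358z^2.
Stationarity requires all roots to lie outside the unit circle, i.e. |z| > 1 for every root.
Set 1 + (-0.328) z + (1.358) z^2 = 0, i.e. a z^2 + b z + c = 0 with a = 1.358, b = -0.328, c = 1.
Discriminant D = b^2 - 4ac = (-0.328)^2 - 4*(1.358)*1 = 0.107584 - (5.432) = -5.324416.
D < 0, so the roots are the complex-conjugate pair z = (-b +/- i sqrt(-D)) / (2a) = 0.1208 +/- 0.8496i.
For a conjugate pair |z|^2 = z * conj(z) = (product of roots) = c/a = 1/(1.358) = 0.736377, so |z| = sqrt(0.736377) = 0.8581 for both roots.
Moduli of all roots: 0.8581, 0.8581.
All moduli strictly greater than 1? No.
Verdict: Not stationary.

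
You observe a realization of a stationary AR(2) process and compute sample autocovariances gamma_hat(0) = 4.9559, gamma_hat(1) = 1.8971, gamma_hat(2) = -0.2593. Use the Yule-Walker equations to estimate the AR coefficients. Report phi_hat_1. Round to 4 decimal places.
\hat\phi_{1} = 0.4720

The Yule-Walker equations for an AR(p) process read, in matrix form,
  Gamma_p phi = r_p,   with   (Gamma_p)_{ij} = gamma(|i - j|),
                       (r_p)_i = gamma(i),   i,j = 1..p.
Substitute the sample gammas (Toeplitz matrix and right-hand side of size 2):
  Gamma_p = [[4.9559, 1.8971], [1.8971, 4.9559]]
  r_p     = [1.8971, -0.2593]
Written out:
  4.9559 phi_1 + 1.8971 phi_2 = 1.8971
  1.8971 phi_1 + 4.9559 phi_2 = -0.2593
Solve by Cramer's rule:
  det = gamma(0)^2 - gamma(1)^2 = (4.9559)^2 - (1.8971)^2 = 24.56094481 - 3.59898841 = 20.9619564
  phi_hat_1 = [gamma(1) gamma(0) - gamma(1) gamma(2)] / det = [(1.8971)(4.9559) - (1.8971)(-0.2593)] / 20.9619564 = 9.89375592 / 20.9619564 = 0.472
  phi_hat_2 = [gamma(0) gamma(2) - gamma(1)^2] / det = [(4.9559)(-0.2593) - (1.8971)^2] / 20.9619564 = -4.88405328 / 20.9619564 = -0.233
So phi_hat = [0.4720, -0.2330].
Therefore phi_hat_1 = 0.4720.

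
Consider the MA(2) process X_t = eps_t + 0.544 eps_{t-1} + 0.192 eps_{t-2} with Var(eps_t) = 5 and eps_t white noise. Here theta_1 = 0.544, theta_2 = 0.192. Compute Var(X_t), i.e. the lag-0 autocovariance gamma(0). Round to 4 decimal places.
\gamma(0) = 6.6640

For an MA(q) process X_t = eps_t + sum_i theta_i eps_{t-i} with
Var(eps_t) = sigma^2, the variance is
  gamma(0) = sigma^2 * (1 + sum_i theta_i^2).
  sum_i theta_i^2 = (0.544)^2 + (0.192)^2 = 0.295936 + 0.036864 = 0.3328.
  gamma(0) = 5 * (1 + 0.3328) = 5 * 1.3328 = 6.664, which rounds to 6.6640.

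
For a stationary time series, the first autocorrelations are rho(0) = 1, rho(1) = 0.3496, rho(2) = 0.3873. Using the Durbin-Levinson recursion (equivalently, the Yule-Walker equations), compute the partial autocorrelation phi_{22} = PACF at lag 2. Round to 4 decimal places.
\phi_{22} = 0.3020

The PACF at lag k is phi_{kk}, the last component of the solution
to the Yule-Walker system G_k phi = r_k where
  (G_k)_{ij} = rho(|i - j|), (r_k)_i = rho(i), i,j = 1..k.
Equivalently, Durbin-Levinson gives phi_{kk} iteratively:
  phi_{11} = rho(1)
  phi_{kk} = [rho(k) - sum_{j=1..k-1} phi_{k-1,j} rho(k-j)]
            / [1 - sum_{j=1..k-1} phi_{k-1,j} rho(j)],
  phi_{k,j} = phi_{k-1,j} - phi_{kk} phi_{k-1,k-j},  j = 1..k-1.
Step k = 1:
  phi_11 = rho(1) = 0.3496.
Step k = 2:
  phi_22 = [rho(2) - phi_11 rho(1)] / [1 - phi_11 rho(1)] = [0.3873 - (0.3496)(0.3496)] / [1 - (0.3496)(0.3496)]
         = 0.26507984 / 0.87777984 = 0.302.
Therefore phi_{22} = 0.3020.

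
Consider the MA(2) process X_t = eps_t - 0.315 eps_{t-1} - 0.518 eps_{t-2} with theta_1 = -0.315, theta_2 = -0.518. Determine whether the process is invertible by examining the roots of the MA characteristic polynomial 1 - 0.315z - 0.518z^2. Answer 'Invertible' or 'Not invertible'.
\text{Invertible}

The MA(q) characteristic polynomial is P(z) = 1 - 0.315z - 0.518z^2.
Invertibility requires all roots to lie outside the unit circle, i.e. |z| > 1 for every root.
Set 1 + (-0.315) z + (-0.518) z^2 = 0, i.e. a z^2 + b z + c = 0 with a = -0.518, b = -0.315, c = 1.
Discriminant D = b^2 - 4ac = (-0.315)^2 - 4*(-0.518)*1 = 0.099225 - (-2.072) = 2.171225.
D >= 0, so the roots are real: z = (-b +/- sqrt(D)) / (2a) = (0.315 +/- 1.473508) / (-1.036).
  z_1 = (0.315 + 1.473508) / (-1.036) = -1.7264,   |z_1| = 1.7264.
  z_2 = (0.315 - 1.473508) / (-1.036) = 1.1183,   |z_2| = 1.1183.
Moduli of all roots: 1.7264, 1.1183.
All moduli strictly greater than 1? Yes.
Verdict: Invertible.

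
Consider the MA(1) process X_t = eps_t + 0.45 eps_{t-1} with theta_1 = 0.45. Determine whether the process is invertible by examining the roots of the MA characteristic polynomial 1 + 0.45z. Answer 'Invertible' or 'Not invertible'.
\text{Invertible}

The MA(q) characteristic polynomial is P(z) = 1 + 0.45z.
Invertibility requires all roots to lie outside the unit circle, i.e. |z| > 1 for every root.
This is linear in z: 1 + (0.45) z = 0  =>  z = -1/(0.45) = -2.222222,  |z| = 2.222222.
Moduli of all roots: 2.2222.
All moduli strictly greater than 1? Yes.
Verdict: Invertible.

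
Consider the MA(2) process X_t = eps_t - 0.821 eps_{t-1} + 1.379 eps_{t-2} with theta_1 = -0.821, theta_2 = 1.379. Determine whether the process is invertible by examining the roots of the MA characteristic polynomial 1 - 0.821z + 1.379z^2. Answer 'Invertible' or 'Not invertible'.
\text{Not invertible}

The MA(q) characteristic polynomial is P(z) = 1 - 0.821z + 1.379z^2.
Invertibility requires all roots to lie outside the unit circle, i.e. |z| > 1 for every root.
Set 1 + (-0.821) z + (1.379) z^2 = 0, i.e. a z^2 + b z + c = 0 with a = 1.379, b = -0.821, c = 1.
Discriminant D = b^2 - 4ac = (-0.821)^2 - 4*(1.379)*1 = 0.674041 - (5.516) = -4.841959.
D < 0, so the roots are the complex-conjugate pair z = (-b +/- i sqrt(-D)) / (2a) = 0.2977 +/- 0.7978i.
For a conjugate pair |z|^2 = z * conj(z) = (product of roots) = c/a = 1/(1.379) = 0.725163, so |z| = sqrt(0.725163) = 0.8516 for both roots.
Moduli of all roots: 0.8516, 0.8516.
All moduli strictly greater than 1? No.
Verdict: Not invertible.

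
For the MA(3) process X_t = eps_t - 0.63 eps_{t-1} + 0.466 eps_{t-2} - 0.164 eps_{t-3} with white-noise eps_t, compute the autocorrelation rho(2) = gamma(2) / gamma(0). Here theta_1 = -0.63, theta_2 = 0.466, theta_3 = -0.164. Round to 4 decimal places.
\rho(2) = 0.3469

For an MA(q) process with theta_0 = 1, the autocovariance is
  gamma(k) = sigma^2 * sum_{i=0..q-k} theta_i * theta_{i+k},
and rho(k) = gamma(k) / gamma(0). Sigma^2 cancels.
  numerator   = (1)*(0.466) + (-0.63)*(-0.164) = 0.56932.
  denominator = (1)^2 + (-0.63)^2 + (0.466)^2 + (-0.164)^2 = 1.640952.
  rho(2) = 0.56932 / 1.640952 = 0.3469.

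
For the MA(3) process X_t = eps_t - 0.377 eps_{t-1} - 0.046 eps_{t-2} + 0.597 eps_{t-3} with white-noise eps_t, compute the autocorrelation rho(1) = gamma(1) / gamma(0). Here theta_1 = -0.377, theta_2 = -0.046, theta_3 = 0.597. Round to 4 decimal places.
\rho(1) = -0.2580

For an MA(q) process with theta_0 = 1, the autocovariance is
  gamma(k) = sigma^2 * sum_{i=0..q-k} theta_i * theta_{i+k},
and rho(k) = gamma(k) / gamma(0). Sigma^2 cancels.
  numerator   = (1)*(-0.377) + (-0.377)*(-0.046) + (-0.046)*(0.597) = -0.38712.
  denominator = (1)^2 + (-0.377)^2 + (-0.046)^2 + (0.597)^2 = 1.500654.
  rho(1) = -0.38712 / 1.500654 = -0.2580.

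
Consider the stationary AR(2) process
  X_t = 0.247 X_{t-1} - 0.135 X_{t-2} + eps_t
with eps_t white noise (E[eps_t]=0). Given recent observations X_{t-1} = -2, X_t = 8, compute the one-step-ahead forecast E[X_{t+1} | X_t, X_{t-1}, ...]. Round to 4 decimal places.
E[X_{t+1} \mid \mathcal F_t] = 2.2460

For an AR(p) model X_t = c + sum_i phi_i X_{t-i} + eps_t, the
one-step-ahead conditional mean is
  E[X_{t+1} | X_t, ...] = c + sum_i phi_i X_{t+1-i}.
Substitute known values:
  E[X_{t+1} | ...] = (0.247) * (8) + (-0.135) * (-2)
                   = 2.2460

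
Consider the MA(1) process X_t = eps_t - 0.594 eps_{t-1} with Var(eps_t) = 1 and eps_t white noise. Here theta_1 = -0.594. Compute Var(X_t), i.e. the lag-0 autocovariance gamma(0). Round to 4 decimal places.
\gamma(0) = 1.3528

For an MA(q) process X_t = eps_t + sum_i theta_i eps_{t-i} with
Var(eps_t) = sigma^2, the variance is
  gamma(0) = sigma^2 * (1 + sum_i theta_i^2).
  sum_i theta_i^2 = (-0.594)^2 = 0.352836.
  gamma(0) = 1 * (1 + 0.352836) = 1 * 1.352836 = 1.352836, which rounds to 1.3528.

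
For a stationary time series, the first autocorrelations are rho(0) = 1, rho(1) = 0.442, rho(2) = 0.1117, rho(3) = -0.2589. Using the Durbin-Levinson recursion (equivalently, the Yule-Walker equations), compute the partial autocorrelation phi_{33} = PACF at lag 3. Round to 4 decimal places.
\phi_{33} = -0.3360

The PACF at lag k is phi_{kk}, the last component of the solution
to the Yule-Walker system G_k phi = r_k where
  (G_k)_{ij} = rho(|i - j|), (r_k)_i = rho(i), i,j = 1..k.
Equivalently, Durbin-Levinson gives phi_{kk} iteratively:
  phi_{11} = rho(1)
  phi_{kk} = [rho(k) - sum_{j=1..k-1} phi_{k-1,j} rho(k-j)]
            / [1 - sum_{j=1..k-1} phi_{k-1,j} rho(j)],
  phi_{k,j} = phi_{k-1,j} - phi_{kk} phi_{k-1,k-j},  j = 1..k-1.
Step k = 1:
  phi_11 = rho(1) = 0.442.
Step k = 2:
  phi_22 = [rho(2) - phi_11 rho(1)] / [1 - phi_11 rho(1)] = [0.1117 - (0.442)(0.442)] / [1 - (0.442)(0.442)]
         = -0.083664 / 0.804636 = -0.103977.
  Update: phi_21 = phi_11 - phi_22 phi_11 = 0.442 - (-0.103977)(0.442) = 0.487958.
Step k = 3:
  phi_33 = [rho(3) - phi_21 rho(2) - phi_22 rho(1)] / [1 - phi_21 rho(1) - phi_22 rho(2)]
    numerator   = -0.2589 - (0.487958)(0.1117) - (-0.103977)(0.442) = -0.26744688
    denominator = 1 - (0.487958)(0.442) - (-0.103977)(0.1117) = 0.79593683
  phi_33 = -0.26744688 / 0.79593683 = -0.336.
Therefore phi_{33} = -0.3360.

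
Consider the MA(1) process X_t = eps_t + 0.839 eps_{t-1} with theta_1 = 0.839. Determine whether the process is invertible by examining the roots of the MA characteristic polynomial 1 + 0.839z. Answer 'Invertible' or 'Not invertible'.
\text{Invertible}

The MA(q) characteristic polynomial is P(z) = 1 + 0.839z.
Invertibility requires all roots to lie outside the unit circle, i.e. |z| > 1 for every root.
This is linear in z: 1 + (0.839) z = 0  =>  z = -1/(0.839) = -1.191895,  |z| = 1.191895.
Moduli of all roots: 1.1919.
All moduli strictly greater than 1? Yes.
Verdict: Invertible.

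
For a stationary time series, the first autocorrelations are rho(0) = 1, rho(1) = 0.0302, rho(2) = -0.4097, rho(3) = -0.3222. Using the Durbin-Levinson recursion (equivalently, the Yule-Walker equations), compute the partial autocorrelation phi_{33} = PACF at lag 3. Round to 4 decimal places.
\phi_{33} = -0.3521

The PACF at lag k is phi_{kk}, the last component of the solution
to the Yule-Walker system G_k phi = r_k where
  (G_k)_{ij} = rho(|i - j|), (r_k)_i = rho(i), i,j = 1..k.
Equivalently, Durbin-Levinson gives phi_{kk} iteratively:
  phi_{11} = rho(1)
  phi_{kk} = [rho(k) - sum_{j=1..k-1} phi_{k-1,j} rho(k-j)]
            / [1 - sum_{j=1..k-1} phi_{k-1,j} rho(j)],
  phi_{k,j} = phi_{k-1,j} - phi_{kk} phi_{k-1,k-j},  j = 1..k-1.
Step k = 1:
  phi_11 = rho(1) = 0.0302.
Step k = 2:
  phi_22 = [rho(2) - phi_11 rho(1)] / [1 - phi_11 rho(1)] = [-0.4097 - (0.0302)(0.0302)] / [1 - (0.0302)(0.0302)]
         = -0.41061204 / 0.99908796 = -0.410987.
  Update: phi_21 = phi_11 - phi_22 phi_11 = 0.0302 - (-0.410987)(0.0302) = 0.042612.
Step k = 3:
  phi_33 = [rho(3) - phi_21 rho(2) - phi_22 rho(1)] / [1 - phi_21 rho(1) - phi_22 rho(2)]
    numerator   = -0.3222 - (0.042612)(-0.4097) - (-0.410987)(0.0302) = -0.29233014
    denominator = 1 - (0.042612)(0.0302) - (-0.410987)(-0.4097) = 0.8303318
  phi_33 = -0.29233014 / 0.8303318 = -0.3521.
Therefore phi_{33} = -0.3521.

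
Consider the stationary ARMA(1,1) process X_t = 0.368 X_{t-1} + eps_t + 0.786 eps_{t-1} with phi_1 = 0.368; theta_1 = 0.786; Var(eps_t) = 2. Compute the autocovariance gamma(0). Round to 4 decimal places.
\gamma(0) = 5.0806

Multiply the model equation by X_{t-k} and take expectations. With theta_0 = psi_0 = 1 and psi_j the MA(infinity) weights, this gives
  gamma(k) - sum_i phi_i gamma(k-i) = c_k,
  c_k = sigma^2 * sum_{j=k..q} theta_j psi_{j-k}   (c_k = 0 for k > q),
using gamma(-m) = gamma(m).
psi-weights needed (psi_j = theta_j + sum_i phi_i psi_{j-i}):
  psi_1 = theta_1 + phi_1 = 0.786 + (0.368) = 1.154
Right-hand sides:
  c_0 = sigma^2 (1 + theta_1 psi_1) = 2 * (1 + (0.786)(1.154)) = 2 * 1.907044 = 3.814088
  c_1 = sigma^2 theta_1 = 2 * (0.786) = 1.572
  c_2 = 0
Equations for k = 0 and k = 1 (AR order 1):
  gamma(0) = phi_1 gamma(1) + c_0
  gamma(1) = phi_1 gamma(0) + c_1
Substituting the second into the first: gamma(0) (1 - phi_1^2) = c_0 + phi_1 c_1, so
  gamma(0) = (c_0 + phi_1 c_1) / (1 - phi_1^2) = (3.814088 + (0.368)(1.572)) / (1 - (0.368)^2) = 4.392584 / 0.864576 = 5.080622.
Therefore gamma(0) = 5.0806 (to 4 decimal places).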